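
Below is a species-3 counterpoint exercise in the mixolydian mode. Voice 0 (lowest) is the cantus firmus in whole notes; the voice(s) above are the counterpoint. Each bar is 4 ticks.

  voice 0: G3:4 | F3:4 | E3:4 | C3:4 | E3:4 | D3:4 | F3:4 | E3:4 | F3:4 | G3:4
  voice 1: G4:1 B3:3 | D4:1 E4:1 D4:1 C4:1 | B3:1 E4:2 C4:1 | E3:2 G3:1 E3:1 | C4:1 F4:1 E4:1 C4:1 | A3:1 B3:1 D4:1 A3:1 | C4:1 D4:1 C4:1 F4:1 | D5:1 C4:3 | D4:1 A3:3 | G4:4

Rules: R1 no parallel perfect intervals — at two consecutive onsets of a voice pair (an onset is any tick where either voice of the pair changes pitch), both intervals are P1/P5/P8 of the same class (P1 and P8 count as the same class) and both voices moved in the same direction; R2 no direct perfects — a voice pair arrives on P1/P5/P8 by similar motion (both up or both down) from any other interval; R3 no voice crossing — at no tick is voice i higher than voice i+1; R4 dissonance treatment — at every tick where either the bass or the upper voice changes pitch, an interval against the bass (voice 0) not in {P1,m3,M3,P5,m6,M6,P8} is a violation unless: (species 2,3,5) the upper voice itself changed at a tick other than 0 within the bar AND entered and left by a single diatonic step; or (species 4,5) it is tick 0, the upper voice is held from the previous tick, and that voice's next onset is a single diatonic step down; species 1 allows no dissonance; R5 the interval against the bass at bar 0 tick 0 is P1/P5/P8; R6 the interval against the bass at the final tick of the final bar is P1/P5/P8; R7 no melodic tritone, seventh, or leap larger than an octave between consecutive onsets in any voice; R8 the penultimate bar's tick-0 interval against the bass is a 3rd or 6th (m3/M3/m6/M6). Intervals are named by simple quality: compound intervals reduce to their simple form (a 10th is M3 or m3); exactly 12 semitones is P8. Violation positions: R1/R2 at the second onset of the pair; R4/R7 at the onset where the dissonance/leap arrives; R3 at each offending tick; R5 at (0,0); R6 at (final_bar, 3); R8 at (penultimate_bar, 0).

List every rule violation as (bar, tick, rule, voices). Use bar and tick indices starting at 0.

bar 0: v0=G3 v1=G4 downbeat P8
bar 1: v0=F3 v1=D4 downbeat M6
bar 2: v0=E3 v1=B3 downbeat P5
bar 3: v0=C3 v1=E3 downbeat M3
bar 4: v0=E3 v1=C4 downbeat m6
bar 5: v0=D3 v1=A3 downbeat P5
bar 6: v0=F3 v1=C4 downbeat P5
bar 7: v0=E3 v1=D5 downbeat m7
bar 8: v0=F3 v1=D4 downbeat M6
bar 9: v0=G3 v1=G4 downbeat P8
  -> R1 @ bar 2 tick 0 v(0, 1): F3/C4 P5 -> E3/B3 P5 similar
  -> R4 @ bar 4 tick 1 v(0, 1): E3/F4 m2 untreated
  -> R2 @ bar 5 tick 0 v(0, 1): E3/C4 m6 -> D3/A3 P5 similar
  -> R1 @ bar 6 tick 0 v(0, 1): D3/A3 P5 -> F3/C4 P5 similar
  -> R4 @ bar 7 tick 0 v(0, 1): E3/D5 m7 untreated
  -> R7 @ bar 7 tick 1 v(1,): D5->C4 leap 14st
  -> R2 @ bar 9 tick 0 v(0, 1): F3/A3 M3 -> G3/G4 P8 similar
  -> R7 @ bar 9 tick 0 v(1,): A3->G4 leap 10st

(2, 0, R1, (0, 1))
(4, 1, R4, (0, 1))
(5, 0, R2, (0, 1))
(6, 0, R1, (0, 1))
(7, 0, R4, (0, 1))
(7, 1, R7, (1,))
(9, 0, R2, (0, 1))
(9, 0, R7, (1,))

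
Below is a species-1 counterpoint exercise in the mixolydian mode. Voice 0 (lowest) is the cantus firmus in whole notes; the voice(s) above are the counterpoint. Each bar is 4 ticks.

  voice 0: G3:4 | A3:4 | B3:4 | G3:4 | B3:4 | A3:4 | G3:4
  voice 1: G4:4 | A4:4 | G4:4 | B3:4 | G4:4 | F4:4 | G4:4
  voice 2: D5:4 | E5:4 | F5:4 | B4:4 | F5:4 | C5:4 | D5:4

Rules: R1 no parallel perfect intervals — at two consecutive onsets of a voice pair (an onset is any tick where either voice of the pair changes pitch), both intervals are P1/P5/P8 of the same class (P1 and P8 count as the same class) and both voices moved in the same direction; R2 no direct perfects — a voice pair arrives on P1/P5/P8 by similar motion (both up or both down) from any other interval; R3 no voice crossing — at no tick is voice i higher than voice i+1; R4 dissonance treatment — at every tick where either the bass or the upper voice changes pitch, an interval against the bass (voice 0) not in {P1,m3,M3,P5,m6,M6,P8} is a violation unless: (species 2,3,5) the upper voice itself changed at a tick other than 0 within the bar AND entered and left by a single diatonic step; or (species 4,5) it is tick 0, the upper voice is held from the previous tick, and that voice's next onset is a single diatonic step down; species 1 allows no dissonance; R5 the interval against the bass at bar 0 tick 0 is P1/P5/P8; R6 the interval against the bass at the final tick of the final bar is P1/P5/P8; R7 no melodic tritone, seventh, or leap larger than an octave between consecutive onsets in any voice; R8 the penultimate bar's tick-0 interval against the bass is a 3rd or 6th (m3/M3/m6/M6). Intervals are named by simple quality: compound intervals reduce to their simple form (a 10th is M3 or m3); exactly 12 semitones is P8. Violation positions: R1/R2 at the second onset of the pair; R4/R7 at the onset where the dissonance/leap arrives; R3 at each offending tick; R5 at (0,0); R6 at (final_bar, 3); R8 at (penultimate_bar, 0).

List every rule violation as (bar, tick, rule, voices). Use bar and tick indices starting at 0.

(1, 0, R1, (0, 1))
(1, 0, R1, (0, 2))
(1, 0, R1, (1, 2))
(2, 0, R4, (0, 2))
(3, 0, R2, (1, 2))
(3, 0, R7, (2,))
(4, 0, R4, (0, 2))
(4, 0, R7, (2,))
(5, 0, R2, (1, 2))
(6, 0, R1, (1, 2))

bar 0: v0=G3 v1=G4 v2=D5 downbeat P5
bar 1: v0=A3 v1=A4 v2=E5 downbeat P5
bar 2: v0=B3 v1=G4 v2=F5 downbeat TT
bar 3: v0=G3 v1=B3 v2=B4 downbeat M3
bar 4: v0=B3 v1=G4 v2=F5 downbeat TT
bar 5: v0=A3 v1=F4 v2=C5 downbeat m3
bar 6: v0=G3 v1=G4 v2=D5 downbeat P5
  -> R1 @ bar 1 tick 0 v(0, 1): G3/G4 P8 -> A3/A4 P8 similar
  -> R1 @ bar 1 tick 0 v(0, 2): G3/D5 P5 -> A3/E5 P5 similar
  -> R1 @ bar 1 tick 0 v(1, 2): G4/D5 P5 -> A4/E5 P5 similar
  -> R4 @ bar 2 tick 0 v(0, 2): B3/F5 TT untreated
  -> R2 @ bar 3 tick 0 v(1, 2): G4/F5 m7 -> B3/B4 P8 similar
  -> R7 @ bar 3 tick 0 v(2,): F5->B4 leap 6st
  -> R4 @ bar 4 tick 0 v(0, 2): B3/F5 TT untreated
  -> R7 @ bar 4 tick 0 v(2,): B4->F5 leap 6st
  -> R2 @ bar 5 tick 0 v(1, 2): G4/F5 m7 -> F4/C5 P5 similar
  -> R1 @ bar 6 tick 0 v(1, 2): F4/C5 P5 -> G4/D5 P5 similar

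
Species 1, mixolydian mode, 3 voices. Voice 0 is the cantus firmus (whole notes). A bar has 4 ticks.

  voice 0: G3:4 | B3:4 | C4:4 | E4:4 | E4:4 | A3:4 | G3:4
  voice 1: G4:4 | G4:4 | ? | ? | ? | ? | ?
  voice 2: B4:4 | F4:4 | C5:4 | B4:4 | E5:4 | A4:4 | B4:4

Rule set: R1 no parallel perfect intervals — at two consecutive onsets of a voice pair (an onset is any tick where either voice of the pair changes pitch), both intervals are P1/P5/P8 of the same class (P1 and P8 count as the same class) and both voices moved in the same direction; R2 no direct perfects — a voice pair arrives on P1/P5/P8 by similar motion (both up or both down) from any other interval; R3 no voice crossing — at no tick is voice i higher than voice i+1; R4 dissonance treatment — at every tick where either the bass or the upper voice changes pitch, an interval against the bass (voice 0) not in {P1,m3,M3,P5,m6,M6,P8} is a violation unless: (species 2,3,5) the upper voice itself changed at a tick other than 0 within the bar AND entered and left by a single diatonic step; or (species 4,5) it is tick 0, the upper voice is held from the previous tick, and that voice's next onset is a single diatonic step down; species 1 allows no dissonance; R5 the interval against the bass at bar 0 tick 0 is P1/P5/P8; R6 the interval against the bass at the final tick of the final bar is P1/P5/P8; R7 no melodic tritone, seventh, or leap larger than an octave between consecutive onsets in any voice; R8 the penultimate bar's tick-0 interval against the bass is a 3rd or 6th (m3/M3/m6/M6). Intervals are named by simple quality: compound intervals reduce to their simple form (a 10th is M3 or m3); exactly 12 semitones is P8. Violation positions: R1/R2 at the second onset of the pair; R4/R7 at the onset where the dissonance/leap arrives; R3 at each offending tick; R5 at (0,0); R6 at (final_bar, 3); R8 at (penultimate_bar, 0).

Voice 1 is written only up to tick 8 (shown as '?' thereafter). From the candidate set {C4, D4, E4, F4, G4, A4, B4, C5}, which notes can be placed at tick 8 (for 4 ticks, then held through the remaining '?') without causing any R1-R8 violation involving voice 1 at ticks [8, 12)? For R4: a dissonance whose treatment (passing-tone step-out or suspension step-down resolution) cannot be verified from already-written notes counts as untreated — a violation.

C4: legal
D4: violates R4
E4: legal
F4: violates R4
G4: legal
A4: legal
B4: violates R4
C5: violates R2

{A4, C4, E4, G4}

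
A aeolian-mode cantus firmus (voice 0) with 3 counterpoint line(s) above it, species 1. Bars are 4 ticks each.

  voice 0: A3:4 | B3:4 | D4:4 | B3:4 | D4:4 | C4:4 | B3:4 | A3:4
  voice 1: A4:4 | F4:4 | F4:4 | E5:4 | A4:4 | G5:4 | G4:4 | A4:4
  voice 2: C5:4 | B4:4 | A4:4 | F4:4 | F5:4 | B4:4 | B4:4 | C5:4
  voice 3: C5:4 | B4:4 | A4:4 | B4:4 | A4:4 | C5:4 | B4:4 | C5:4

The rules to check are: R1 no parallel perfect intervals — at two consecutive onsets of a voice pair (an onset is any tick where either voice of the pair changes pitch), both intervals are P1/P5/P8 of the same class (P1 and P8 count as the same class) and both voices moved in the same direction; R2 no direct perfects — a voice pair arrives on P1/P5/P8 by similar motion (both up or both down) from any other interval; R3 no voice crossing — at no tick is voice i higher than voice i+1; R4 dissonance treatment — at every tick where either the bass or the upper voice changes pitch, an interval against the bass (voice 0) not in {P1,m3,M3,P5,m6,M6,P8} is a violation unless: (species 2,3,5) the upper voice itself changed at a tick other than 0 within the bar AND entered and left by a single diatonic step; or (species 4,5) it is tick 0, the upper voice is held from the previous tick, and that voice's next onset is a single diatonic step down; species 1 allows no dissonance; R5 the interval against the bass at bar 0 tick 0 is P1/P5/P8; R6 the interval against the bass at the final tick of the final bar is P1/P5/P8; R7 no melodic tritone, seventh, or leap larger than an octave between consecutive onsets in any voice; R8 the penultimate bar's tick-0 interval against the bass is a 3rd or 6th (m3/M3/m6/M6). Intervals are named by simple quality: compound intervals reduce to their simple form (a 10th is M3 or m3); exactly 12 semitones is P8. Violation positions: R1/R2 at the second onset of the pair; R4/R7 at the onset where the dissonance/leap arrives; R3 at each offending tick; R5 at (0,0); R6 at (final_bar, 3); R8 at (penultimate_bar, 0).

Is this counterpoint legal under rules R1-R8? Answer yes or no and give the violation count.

No (31 violations)

bar 0: v0=A3 v1=A4 v2=C5 v3=C5 (m3)
bar 1: v0=B3 v1=F4 v2=B4 v3=B4 (P8)
bar 2: v0=D4 v1=F4 v2=A4 v3=A4 (P5)
bar 3: v0=B3 v1=E5 v2=F4 v3=B4 (P8)
bar 4: v0=D4 v1=A4 v2=F5 v3=A4 (P5)
bar 5: v0=C4 v1=G5 v2=B4 v3=C5 (P8)
bar 6: v0=B3 v1=G4 v2=B4 v3=B4 (P8)
bar 7: v0=A3 v1=A4 v2=C5 v3=C5 (m3)
  R5 @ bar0.0: opens on m3
  R5 @ bar0.0: opens on m3
  R1 @ bar1.0: C5/C5 P1 -> B4/B4 P1 similar
  R4 @ bar1.0: B3/F4 TT untreated
  R1 @ bar2.0: B4/B4 P1 -> A4/A4 P1 similar
  R3 @ bar3.0: E5 above F4
  R4 @ bar3.0: B3/E5 P4 untreated
  R4 @ bar3.0: B3/F4 TT untreated
  R7 @ bar3.0: F4->E5 leap 11st
  R3 @ bar3.1: E5 above F4
  R3 @ bar3.2: E5 above F4
  R3 @ bar3.3: E5 above F4
  R2 @ bar4.0: E5/B4 P4 -> A4/A4 P1 similar
  R3 @ bar4.0: F5 above A4
  R3 @ bar4.1: F5 above A4
  R3 @ bar4.2: F5 above A4
  R3 @ bar4.3: F5 above A4
  R2 @ bar5.0: A4/A4 P1 -> G5/C5 P5 similar
  R3 @ bar5.0: G5 above B4
  R4 @ bar5.0: C4/B4 M7 untreated
  R7 @ bar5.0: A4->G5 leap 10st
  R7 @ bar5.0: F5->B4 leap 6st
  R3 @ bar5.1: G5 above B4
  R3 @ bar5.2: G5 above B4
  R3 @ bar5.3: G5 above B4
  R1 @ bar6.0: C4/C5 P8 -> B3/B4 P8 similar
  R8 @ bar6.0: penult P8 not 3rd/6th
  R8 @ bar6.0: penult P8 not 3rd/6th
  R1 @ bar7.0: B4/B4 P1 -> C5/C5 P1 similar
  R6 @ bar7.3: closes on m3
  R6 @ bar7.3: closes on m3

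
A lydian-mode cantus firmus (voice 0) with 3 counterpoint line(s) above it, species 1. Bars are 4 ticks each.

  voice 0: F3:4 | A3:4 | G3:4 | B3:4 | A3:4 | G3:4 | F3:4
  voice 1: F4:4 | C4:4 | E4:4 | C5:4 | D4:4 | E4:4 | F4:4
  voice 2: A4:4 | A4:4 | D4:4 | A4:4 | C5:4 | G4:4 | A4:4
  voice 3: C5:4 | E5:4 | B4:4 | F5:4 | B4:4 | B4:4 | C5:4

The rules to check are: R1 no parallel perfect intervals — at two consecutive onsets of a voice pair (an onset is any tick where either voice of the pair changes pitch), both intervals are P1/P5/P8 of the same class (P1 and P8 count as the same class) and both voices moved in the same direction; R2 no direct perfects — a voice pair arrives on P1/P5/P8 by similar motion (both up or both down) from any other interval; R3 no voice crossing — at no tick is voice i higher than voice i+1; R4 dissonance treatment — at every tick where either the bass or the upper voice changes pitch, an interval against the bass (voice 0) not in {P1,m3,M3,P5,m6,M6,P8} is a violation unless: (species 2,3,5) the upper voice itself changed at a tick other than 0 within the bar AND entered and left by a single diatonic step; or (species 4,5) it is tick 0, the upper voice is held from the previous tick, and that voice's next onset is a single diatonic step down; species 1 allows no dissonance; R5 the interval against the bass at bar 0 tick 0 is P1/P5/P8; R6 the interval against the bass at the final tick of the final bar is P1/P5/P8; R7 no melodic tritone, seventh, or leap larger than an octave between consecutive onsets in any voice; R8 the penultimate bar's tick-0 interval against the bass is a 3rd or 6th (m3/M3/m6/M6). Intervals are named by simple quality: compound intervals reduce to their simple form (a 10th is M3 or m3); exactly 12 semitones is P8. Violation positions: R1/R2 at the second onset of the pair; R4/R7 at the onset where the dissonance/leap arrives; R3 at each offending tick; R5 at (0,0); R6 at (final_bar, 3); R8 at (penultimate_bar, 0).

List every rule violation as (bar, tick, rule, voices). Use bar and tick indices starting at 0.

bar 0: v0=F3 v1=F4 v2=A4 v3=C5 downbeat P5
bar 1: v0=A3 v1=C4 v2=A4 v3=E5 downbeat P5
bar 2: v0=G3 v1=E4 v2=D4 v3=B4 downbeat M3
bar 3: v0=B3 v1=C5 v2=A4 v3=F5 downbeat TT
bar 4: v0=A3 v1=D4 v2=C5 v3=B4 downbeat M2
bar 5: v0=G3 v1=E4 v2=G4 v3=B4 downbeat M3
bar 6: v0=F3 v1=F4 v2=A4 v3=C5 downbeat P5
  -> R5 @ bar 0 tick 0 v(0, 2): opens on M3
  -> R1 @ bar 1 tick 0 v(0, 3): F3/C5 P5 -> A3/E5 P5 similar
  -> R2 @ bar 2 tick 0 v(0, 2): A3/A4 P8 -> G3/D4 P5 similar
  -> R3 @ bar 2 tick 0 v(1, 2): E4 above D4
  -> R3 @ bar 2 tick 1 v(1, 2): E4 above D4
  -> R3 @ bar 2 tick 2 v(1, 2): E4 above D4
  -> R3 @ bar 2 tick 3 v(1, 2): E4 above D4
  -> R3 @ bar 3 tick 0 v(1, 2): C5 above A4
  -> R4 @ bar 3 tick 0 v(0, 1): B3/C5 m2 untreated
  -> R4 @ bar 3 tick 0 v(0, 2): B3/A4 m7 untreated
  -> R4 @ bar 3 tick 0 v(0, 3): B3/F5 TT untreated
  -> R7 @ bar 3 tick 0 v(3,): B4->F5 leap 6st
  -> R3 @ bar 3 tick 1 v(1, 2): C5 above A4
  -> R3 @ bar 3 tick 2 v(1, 2): C5 above A4
  -> R3 @ bar 3 tick 3 v(1, 2): C5 above A4
  -> R3 @ bar 4 tick 0 v(2, 3): C5 above B4
  -> R4 @ bar 4 tick 0 v(0, 1): A3/D4 P4 untreated
  -> R4 @ bar 4 tick 0 v(0, 3): A3/B4 M2 untreated
  -> R7 @ bar 4 tick 0 v(1,): C5->D4 leap 10st
  -> R7 @ bar 4 tick 0 v(3,): F5->B4 leap 6st
  -> R3 @ bar 4 tick 1 v(2, 3): C5 above B4
  -> R3 @ bar 4 tick 2 v(2, 3): C5 above B4
  -> R3 @ bar 4 tick 3 v(2, 3): C5 above B4
  -> R2 @ bar 5 tick 0 v(0, 2): A3/C5 m3 -> G3/G4 P8 similar
  -> R8 @ bar 5 tick 0 v(0, 2): penult P8 not 3rd/6th
  -> R1 @ bar 6 tick 0 v(1, 3): E4/B4 P5 -> F4/C5 P5 similar
  -> R6 @ bar 6 tick 3 v(0, 2): closes on M3

(0, 0, R5, (0, 2))
(1, 0, R1, (0, 3))
(2, 0, R2, (0, 2))
(2, 0, R3, (1, 2))
(2, 1, R3, (1, 2))
(2, 2, R3, (1, 2))
(2, 3, R3, (1, 2))
(3, 0, R3, (1, 2))
(3, 0, R4, (0, 1))
(3, 0, R4, (0, 2))
(3, 0, R4, (0, 3))
(3, 0, R7, (3,))
(3, 1, R3, (1, 2))
(3, 2, R3, (1, 2))
(3, 3, R3, (1, 2))
(4, 0, R3, (2, 3))
(4, 0, R4, (0, 1))
(4, 0, R4, (0, 3))
(4, 0, R7, (1,))
(4, 0, R7, (3,))
(4, 1, R3, (2, 3))
(4, 2, R3, (2, 3))
(4, 3, R3, (2, 3))
(5, 0, R2, (0, 2))
(5, 0, R8, (0, 2))
(6, 0, R1, (1, 3))
(6, 3, R6, (0, 2))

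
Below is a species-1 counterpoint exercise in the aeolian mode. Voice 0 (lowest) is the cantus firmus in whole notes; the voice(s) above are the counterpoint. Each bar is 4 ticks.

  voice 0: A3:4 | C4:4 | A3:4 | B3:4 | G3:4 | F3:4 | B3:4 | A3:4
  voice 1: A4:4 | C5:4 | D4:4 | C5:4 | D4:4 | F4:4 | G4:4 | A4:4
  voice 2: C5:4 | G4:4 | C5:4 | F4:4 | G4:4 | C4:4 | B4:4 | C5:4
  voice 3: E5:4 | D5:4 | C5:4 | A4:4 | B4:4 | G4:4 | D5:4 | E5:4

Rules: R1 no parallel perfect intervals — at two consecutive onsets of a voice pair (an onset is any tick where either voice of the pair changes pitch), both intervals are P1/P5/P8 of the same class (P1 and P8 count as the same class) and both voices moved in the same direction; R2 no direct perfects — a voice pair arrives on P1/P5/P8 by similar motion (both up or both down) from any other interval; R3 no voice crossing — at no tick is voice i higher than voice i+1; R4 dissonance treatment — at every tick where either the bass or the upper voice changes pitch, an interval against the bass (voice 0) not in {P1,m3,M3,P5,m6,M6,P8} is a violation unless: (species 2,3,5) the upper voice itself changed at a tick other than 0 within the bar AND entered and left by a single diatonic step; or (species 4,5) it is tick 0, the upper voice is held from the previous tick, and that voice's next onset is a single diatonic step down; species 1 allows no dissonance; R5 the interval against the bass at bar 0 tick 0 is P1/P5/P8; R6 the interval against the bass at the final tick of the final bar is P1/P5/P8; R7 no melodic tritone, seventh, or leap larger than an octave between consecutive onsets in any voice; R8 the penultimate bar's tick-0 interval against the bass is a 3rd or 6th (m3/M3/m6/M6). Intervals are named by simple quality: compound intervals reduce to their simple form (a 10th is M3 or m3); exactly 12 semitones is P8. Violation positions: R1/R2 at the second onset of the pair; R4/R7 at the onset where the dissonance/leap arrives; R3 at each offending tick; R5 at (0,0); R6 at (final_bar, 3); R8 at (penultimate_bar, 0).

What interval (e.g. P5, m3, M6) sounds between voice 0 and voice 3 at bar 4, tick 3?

M3

voice 0=G3 voice 3=B4 -> M3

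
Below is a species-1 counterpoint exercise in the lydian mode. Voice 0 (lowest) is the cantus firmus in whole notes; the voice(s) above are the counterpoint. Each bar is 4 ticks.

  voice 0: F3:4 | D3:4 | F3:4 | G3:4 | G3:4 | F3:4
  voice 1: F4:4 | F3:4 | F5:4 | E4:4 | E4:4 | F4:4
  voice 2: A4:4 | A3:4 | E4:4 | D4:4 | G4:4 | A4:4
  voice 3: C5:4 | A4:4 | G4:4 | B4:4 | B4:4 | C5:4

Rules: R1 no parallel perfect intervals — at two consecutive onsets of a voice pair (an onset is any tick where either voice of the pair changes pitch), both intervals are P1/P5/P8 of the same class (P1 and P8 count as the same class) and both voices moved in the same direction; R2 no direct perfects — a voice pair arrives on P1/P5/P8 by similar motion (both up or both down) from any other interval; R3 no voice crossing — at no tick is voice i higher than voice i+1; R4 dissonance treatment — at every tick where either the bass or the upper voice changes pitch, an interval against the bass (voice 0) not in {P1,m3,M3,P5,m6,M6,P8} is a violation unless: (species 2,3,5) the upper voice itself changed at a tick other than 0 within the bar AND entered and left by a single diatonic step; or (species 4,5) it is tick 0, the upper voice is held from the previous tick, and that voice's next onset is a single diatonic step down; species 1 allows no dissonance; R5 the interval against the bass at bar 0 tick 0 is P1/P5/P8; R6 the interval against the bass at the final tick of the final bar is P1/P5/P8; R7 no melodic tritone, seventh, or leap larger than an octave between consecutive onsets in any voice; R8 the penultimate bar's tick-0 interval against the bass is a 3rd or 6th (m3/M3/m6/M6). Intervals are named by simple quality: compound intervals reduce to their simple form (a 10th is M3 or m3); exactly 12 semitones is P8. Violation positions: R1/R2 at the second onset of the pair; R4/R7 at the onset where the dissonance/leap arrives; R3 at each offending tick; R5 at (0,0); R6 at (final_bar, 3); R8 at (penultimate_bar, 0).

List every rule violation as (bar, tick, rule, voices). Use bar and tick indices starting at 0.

bar 0: v0=F3 v1=F4 v2=A4 v3=C5 downbeat P5
bar 1: v0=D3 v1=F3 v2=A3 v3=A4 downbeat P5
bar 2: v0=F3 v1=F5 v2=E4 v3=G4 downbeat M2
bar 3: v0=G3 v1=E4 v2=D4 v3=B4 downbeat M3
bar 4: v0=G3 v1=E4 v2=G4 v3=B4 downbeat M3
bar 5: v0=F3 v1=F4 v2=A4 v3=C5 downbeat P5
  -> R5 @ bar 0 tick 0 v(0, 2): opens on M3
  -> R1 @ bar 1 tick 0 v(0, 3): F3/C5 P5 -> D3/A4 P5 similar
  -> R2 @ bar 1 tick 0 v(0, 2): F3/A4 M3 -> D3/A3 P5 similar
  -> R2 @ bar 1 tick 0 v(2, 3): A4/C5 m3 -> A3/A4 P8 similar
  -> R2 @ bar 2 tick 0 v(0, 1): D3/F3 m3 -> F3/F5 P1 similar
  -> R3 @ bar 2 tick 0 v(1, 2): F5 above E4
  -> R4 @ bar 2 tick 0 v(0, 2): F3/E4 M7 untreated
  -> R4 @ bar 2 tick 0 v(0, 3): F3/G4 M2 untreated
  -> R7 @ bar 2 tick 0 v(1,): F3->F5 leap 24st
  -> R3 @ bar 2 tick 1 v(1, 2): F5 above E4
  -> R3 @ bar 2 tick 2 v(1, 2): F5 above E4
  -> R3 @ bar 2 tick 3 v(1, 2): F5 above E4
  -> R3 @ bar 3 tick 0 v(1, 2): E4 above D4
  -> R7 @ bar 3 tick 0 v(1,): F5->E4 leap 13st
  -> R3 @ bar 3 tick 1 v(1, 2): E4 above D4
  -> R3 @ bar 3 tick 2 v(1, 2): E4 above D4
  -> R3 @ bar 3 tick 3 v(1, 2): E4 above D4
  -> R8 @ bar 4 tick 0 v(0, 2): penult P8 not 3rd/6th
  -> R1 @ bar 5 tick 0 v(1, 3): E4/B4 P5 -> F4/C5 P5 similar
  -> R6 @ bar 5 tick 3 v(0, 2): closes on M3

(0, 0, R5, (0, 2))
(1, 0, R1, (0, 3))
(1, 0, R2, (0, 2))
(1, 0, R2, (2, 3))
(2, 0, R2, (0, 1))
(2, 0, R3, (1, 2))
(2, 0, R4, (0, 2))
(2, 0, R4, (0, 3))
(2, 0, R7, (1,))
(2, 1, R3, (1, 2))
(2, 2, R3, (1, 2))
(2, 3, R3, (1, 2))
(3, 0, R3, (1, 2))
(3, 0, R7, (1,))
(3, 1, R3, (1, 2))
(3, 2, R3, (1, 2))
(3, 3, R3, (1, 2))
(4, 0, R8, (0, 2))
(5, 0, R1, (1, 3))
(5, 3, R6, (0, 2))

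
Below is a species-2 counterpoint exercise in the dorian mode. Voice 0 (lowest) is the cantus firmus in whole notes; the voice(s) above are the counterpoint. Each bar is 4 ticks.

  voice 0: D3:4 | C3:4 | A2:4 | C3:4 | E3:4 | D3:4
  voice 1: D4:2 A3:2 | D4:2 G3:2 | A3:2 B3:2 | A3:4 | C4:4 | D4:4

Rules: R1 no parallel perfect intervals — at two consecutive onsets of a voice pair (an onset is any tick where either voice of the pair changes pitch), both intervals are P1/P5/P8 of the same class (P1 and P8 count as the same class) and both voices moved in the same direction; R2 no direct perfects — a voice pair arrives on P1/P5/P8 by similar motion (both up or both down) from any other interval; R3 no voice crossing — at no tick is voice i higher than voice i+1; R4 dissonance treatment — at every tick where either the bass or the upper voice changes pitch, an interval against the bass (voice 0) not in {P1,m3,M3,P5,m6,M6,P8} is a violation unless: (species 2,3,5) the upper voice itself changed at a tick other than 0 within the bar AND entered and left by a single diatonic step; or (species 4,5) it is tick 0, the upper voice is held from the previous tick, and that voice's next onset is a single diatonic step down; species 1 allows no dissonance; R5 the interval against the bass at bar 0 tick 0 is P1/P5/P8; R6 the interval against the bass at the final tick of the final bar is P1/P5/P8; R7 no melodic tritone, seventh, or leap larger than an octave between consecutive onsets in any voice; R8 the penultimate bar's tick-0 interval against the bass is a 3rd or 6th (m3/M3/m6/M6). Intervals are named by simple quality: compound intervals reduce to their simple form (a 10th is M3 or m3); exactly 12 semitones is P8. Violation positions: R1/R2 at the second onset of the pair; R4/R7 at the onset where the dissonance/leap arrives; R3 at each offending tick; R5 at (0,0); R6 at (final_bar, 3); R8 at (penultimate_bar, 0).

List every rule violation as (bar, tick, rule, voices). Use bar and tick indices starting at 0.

bar 0: v0=D3 v1=D4 downbeat P8
bar 1: v0=C3 v1=D4 downbeat M2
bar 2: v0=A2 v1=A3 downbeat P8
bar 3: v0=C3 v1=A3 downbeat M6
bar 4: v0=E3 v1=C4 downbeat m6
bar 5: v0=D3 v1=D4 downbeat P8
  -> R4 @ bar 1 tick 0 v(0, 1): C3/D4 M2 untreated

(1, 0, R4, (0, 1))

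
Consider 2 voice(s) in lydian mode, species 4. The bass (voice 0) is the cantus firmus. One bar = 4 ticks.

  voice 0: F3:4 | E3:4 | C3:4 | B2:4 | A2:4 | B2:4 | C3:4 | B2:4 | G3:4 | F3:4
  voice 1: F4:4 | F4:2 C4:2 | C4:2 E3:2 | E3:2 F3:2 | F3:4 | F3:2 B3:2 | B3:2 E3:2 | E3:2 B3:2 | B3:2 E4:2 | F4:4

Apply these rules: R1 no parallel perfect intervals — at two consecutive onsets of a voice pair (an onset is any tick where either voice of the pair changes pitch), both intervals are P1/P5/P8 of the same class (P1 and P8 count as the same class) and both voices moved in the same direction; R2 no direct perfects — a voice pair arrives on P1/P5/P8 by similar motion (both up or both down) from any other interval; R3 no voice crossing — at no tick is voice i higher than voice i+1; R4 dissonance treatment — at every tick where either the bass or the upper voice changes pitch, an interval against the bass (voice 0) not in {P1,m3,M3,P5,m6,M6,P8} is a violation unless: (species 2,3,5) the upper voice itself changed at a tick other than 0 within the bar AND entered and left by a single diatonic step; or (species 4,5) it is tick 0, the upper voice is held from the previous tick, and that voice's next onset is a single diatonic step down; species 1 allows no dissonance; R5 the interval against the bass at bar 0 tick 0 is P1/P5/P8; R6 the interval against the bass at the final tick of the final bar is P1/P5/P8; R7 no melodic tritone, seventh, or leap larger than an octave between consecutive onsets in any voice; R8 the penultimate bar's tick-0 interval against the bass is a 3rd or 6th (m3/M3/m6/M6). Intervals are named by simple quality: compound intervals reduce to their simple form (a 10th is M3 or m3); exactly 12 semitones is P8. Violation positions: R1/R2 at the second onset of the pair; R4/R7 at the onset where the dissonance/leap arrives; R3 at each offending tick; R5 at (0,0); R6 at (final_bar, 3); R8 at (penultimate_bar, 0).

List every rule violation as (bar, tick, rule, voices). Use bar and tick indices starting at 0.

(1, 0, R4, (0, 1))
(3, 0, R4, (0, 1))
(3, 2, R4, (0, 1))
(5, 0, R4, (0, 1))
(5, 2, R7, (1,))
(6, 0, R4, (0, 1))
(7, 0, R4, (0, 1))

bar 0: v0=F3 v1=F4 downbeat P8
bar 1: v0=E3 v1=F4 downbeat m2
bar 2: v0=C3 v1=C4 downbeat P8
bar 3: v0=B2 v1=E3 downbeat P4
bar 4: v0=A2 v1=F3 downbeat m6
bar 5: v0=B2 v1=F3 downbeat TT
bar 6: v0=C3 v1=B3 downbeat M7
bar 7: v0=B2 v1=E3 downbeat P4
bar 8: v0=G3 v1=B3 downbeat M3
bar 9: v0=F3 v1=F4 downbeat P8
  -> R4 @ bar 1 tick 0 v(0, 1): E3/F4 m2 untreated
  -> R4 @ bar 3 tick 0 v(0, 1): B2/E3 P4 untreated
  -> R4 @ bar 3 tick 2 v(0, 1): B2/F3 TT untreated
  -> R4 @ bar 5 tick 0 v(0, 1): B2/F3 TT untreated
  -> R7 @ bar 5 tick 2 v(1,): F3->B3 leap 6st
  -> R4 @ bar 6 tick 0 v(0, 1): C3/B3 M7 untreated
  -> R4 @ bar 7 tick 0 v(0, 1): B2/E3 P4 untreated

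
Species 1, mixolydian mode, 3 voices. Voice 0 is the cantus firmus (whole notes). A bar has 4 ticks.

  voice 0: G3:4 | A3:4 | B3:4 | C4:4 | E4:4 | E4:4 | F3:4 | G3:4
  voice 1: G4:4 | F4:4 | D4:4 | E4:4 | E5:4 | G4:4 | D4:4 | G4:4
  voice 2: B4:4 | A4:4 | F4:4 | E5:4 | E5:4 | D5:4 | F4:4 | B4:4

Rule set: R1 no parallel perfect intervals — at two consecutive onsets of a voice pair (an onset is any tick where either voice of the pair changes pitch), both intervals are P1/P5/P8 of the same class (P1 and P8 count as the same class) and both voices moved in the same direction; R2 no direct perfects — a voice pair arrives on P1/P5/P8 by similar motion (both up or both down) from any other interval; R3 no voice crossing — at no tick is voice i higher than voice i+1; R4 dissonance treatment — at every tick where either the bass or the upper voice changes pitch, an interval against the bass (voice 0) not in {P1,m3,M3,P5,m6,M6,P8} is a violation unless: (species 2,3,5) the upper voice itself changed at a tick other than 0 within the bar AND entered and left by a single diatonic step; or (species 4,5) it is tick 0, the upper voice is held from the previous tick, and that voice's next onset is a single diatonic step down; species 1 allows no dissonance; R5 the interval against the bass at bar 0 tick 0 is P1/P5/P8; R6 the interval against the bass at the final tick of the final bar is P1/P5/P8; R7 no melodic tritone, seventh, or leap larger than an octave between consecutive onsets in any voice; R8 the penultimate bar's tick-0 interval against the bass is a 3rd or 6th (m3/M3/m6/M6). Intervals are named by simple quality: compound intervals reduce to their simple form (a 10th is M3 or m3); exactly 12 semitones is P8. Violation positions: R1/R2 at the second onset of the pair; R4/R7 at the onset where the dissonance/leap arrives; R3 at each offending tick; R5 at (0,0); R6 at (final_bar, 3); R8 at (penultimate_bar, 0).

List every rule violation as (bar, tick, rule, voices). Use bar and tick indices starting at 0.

bar 0: v0=G3 v1=G4 v2=B4 downbeat M3
bar 1: v0=A3 v1=F4 v2=A4 downbeat P8
bar 2: v0=B3 v1=D4 v2=F4 downbeat TT
bar 3: v0=C4 v1=E4 v2=E5 downbeat M3
bar 4: v0=E4 v1=E5 v2=E5 downbeat P8
bar 5: v0=E4 v1=G4 v2=D5 downbeat m7
bar 6: v0=F3 v1=D4 v2=F4 downbeat P8
bar 7: v0=G3 v1=G4 v2=B4 downbeat M3
  -> R5 @ bar 0 tick 0 v(0, 2): opens on M3
  -> R4 @ bar 2 tick 0 v(0, 2): B3/F4 TT untreated
  -> R2 @ bar 3 tick 0 v(1, 2): D4/F4 m3 -> E4/E5 P8 similar
  -> R7 @ bar 3 tick 0 v(2,): F4->E5 leap 11st
  -> R2 @ bar 4 tick 0 v(0, 1): C4/E4 M3 -> E4/E5 P8 similar
  -> R2 @ bar 5 tick 0 v(1, 2): E5/E5 P1 -> G4/D5 P5 similar
  -> R4 @ bar 5 tick 0 v(0, 2): E4/D5 m7 untreated
  -> R2 @ bar 6 tick 0 v(0, 2): E4/D5 m7 -> F3/F4 P8 similar
  -> R7 @ bar 6 tick 0 v(0,): E4->F3 leap 11st
  -> R8 @ bar 6 tick 0 v(0, 2): penult P8 not 3rd/6th
  -> R2 @ bar 7 tick 0 v(0, 1): F3/D4 M6 -> G3/G4 P8 similar
  -> R7 @ bar 7 tick 0 v(2,): F4->B4 leap 6st
  -> R6 @ bar 7 tick 3 v(0, 2): closes on M3

(0, 0, R5, (0, 2))
(2, 0, R4, (0, 2))
(3, 0, R2, (1, 2))
(3, 0, R7, (2,))
(4, 0, R2, (0, 1))
(5, 0, R2, (1, 2))
(5, 0, R4, (0, 2))
(6, 0, R2, (0, 2))
(6, 0, R7, (0,))
(6, 0, R8, (0, 2))
(7, 0, R2, (0, 1))
(7, 0, R7, (2,))
(7, 3, R6, (0, 2))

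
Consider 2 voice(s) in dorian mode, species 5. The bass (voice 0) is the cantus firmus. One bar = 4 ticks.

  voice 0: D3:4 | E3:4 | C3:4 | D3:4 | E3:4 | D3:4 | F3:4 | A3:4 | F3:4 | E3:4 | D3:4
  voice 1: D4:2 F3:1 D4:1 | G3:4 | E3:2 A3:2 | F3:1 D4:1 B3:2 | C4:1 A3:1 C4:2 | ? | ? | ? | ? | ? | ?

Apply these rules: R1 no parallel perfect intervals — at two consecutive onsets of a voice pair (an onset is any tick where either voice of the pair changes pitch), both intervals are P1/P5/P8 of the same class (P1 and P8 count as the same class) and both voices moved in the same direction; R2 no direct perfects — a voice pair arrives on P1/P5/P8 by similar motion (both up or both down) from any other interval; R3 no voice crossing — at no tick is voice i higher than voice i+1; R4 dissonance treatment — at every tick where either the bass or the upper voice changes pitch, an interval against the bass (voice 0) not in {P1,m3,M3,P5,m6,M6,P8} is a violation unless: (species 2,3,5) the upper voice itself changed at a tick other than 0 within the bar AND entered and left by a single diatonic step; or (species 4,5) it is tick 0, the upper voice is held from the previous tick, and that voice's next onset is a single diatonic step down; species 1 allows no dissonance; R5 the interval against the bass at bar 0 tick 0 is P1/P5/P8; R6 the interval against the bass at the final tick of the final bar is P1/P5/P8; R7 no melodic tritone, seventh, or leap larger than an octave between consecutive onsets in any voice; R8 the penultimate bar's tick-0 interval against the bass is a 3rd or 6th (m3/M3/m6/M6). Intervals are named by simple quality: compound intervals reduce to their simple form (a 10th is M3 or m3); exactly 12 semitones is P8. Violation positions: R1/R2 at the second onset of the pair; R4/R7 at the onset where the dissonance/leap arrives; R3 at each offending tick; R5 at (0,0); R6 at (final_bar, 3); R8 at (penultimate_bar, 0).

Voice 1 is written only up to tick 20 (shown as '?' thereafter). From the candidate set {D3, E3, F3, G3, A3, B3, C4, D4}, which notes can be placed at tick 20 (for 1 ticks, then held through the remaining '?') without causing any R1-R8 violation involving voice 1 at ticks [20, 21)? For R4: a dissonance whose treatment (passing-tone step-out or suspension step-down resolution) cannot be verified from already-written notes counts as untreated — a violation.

{B3, D4, F3}

D3: violates R2,R7
E3: violates R4
F3: legal
G3: violates R4
A3: violates R2
B3: legal
C4: violates R4
D4: legal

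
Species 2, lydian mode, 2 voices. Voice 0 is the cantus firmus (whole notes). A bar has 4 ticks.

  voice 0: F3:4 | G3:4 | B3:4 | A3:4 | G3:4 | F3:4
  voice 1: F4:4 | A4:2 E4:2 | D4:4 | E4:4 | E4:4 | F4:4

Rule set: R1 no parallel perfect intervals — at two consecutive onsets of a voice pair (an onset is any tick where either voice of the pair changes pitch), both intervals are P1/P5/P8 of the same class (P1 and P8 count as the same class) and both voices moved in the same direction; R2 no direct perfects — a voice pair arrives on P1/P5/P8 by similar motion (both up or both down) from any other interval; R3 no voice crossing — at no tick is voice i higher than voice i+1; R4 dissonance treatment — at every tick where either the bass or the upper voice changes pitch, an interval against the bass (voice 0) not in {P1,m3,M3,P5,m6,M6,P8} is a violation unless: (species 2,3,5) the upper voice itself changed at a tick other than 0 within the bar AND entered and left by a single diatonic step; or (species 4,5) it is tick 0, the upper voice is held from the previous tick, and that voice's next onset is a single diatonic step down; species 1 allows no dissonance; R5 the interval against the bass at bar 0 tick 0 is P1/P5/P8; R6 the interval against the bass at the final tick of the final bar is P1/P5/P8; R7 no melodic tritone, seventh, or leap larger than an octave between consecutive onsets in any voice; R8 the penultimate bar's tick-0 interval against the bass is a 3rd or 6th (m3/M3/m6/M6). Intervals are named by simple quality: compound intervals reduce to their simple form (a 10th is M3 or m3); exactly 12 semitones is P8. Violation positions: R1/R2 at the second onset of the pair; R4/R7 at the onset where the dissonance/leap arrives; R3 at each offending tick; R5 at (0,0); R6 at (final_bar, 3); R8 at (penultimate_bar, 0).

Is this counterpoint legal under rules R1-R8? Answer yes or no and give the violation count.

No (1 violations)

bar 0: v0=F3 v1=F4 (P8)
bar 1: v0=G3 v1=A4 (M2)
bar 2: v0=B3 v1=D4 (m3)
bar 3: v0=A3 v1=E4 (P5)
bar 4: v0=G3 v1=E4 (M6)
bar 5: v0=F3 v1=F4 (P8)
  R4 @ bar1.0: G3/A4 M2 untreated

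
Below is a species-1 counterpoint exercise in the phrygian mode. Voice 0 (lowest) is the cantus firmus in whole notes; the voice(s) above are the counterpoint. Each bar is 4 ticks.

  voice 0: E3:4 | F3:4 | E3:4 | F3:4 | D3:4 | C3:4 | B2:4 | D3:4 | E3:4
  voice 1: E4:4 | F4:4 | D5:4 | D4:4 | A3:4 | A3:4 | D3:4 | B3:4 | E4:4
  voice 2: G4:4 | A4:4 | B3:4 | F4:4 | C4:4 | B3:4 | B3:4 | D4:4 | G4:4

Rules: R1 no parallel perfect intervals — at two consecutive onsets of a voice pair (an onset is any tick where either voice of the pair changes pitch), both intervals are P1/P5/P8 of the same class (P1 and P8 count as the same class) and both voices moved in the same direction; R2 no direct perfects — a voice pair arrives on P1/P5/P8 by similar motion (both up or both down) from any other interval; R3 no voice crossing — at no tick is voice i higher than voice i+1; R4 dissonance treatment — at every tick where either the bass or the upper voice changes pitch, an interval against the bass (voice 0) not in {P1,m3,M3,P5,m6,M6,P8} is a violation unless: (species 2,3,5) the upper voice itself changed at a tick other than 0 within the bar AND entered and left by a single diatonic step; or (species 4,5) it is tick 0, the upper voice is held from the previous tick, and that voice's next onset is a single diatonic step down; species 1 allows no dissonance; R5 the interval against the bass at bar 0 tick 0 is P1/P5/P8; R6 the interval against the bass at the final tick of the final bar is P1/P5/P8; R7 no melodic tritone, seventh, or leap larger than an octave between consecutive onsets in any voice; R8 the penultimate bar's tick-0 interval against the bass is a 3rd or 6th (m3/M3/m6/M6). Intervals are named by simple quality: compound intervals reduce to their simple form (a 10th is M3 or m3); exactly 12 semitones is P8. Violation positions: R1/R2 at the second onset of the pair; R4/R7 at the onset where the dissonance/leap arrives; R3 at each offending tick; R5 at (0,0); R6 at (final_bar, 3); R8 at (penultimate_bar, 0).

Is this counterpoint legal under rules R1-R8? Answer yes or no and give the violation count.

No (18 violations)

bar 0: v0=E3 v1=E4 v2=G4 (m3)
bar 1: v0=F3 v1=F4 v2=A4 (M3)
bar 2: v0=E3 v1=D5 v2=B3 (P5)
bar 3: v0=F3 v1=D4 v2=F4 (P8)
bar 4: v0=D3 v1=A3 v2=C4 (m7)
bar 5: v0=C3 v1=A3 v2=B3 (M7)
bar 6: v0=B2 v1=D3 v2=B3 (P8)
bar 7: v0=D3 v1=B3 v2=D4 (P8)
bar 8: v0=E3 v1=E4 v2=G4 (m3)
  R5 @ bar0.0: opens on m3
  R1 @ bar1.0: E3/E4 P8 -> F3/F4 P8 similar
  R2 @ bar2.0: F3/A4 M3 -> E3/B3 P5 similar
  R3 @ bar2.0: D5 above B3
  R4 @ bar2.0: E3/D5 m7 untreated
  R7 @ bar2.0: A4->B3 leap 10st
  R3 @ bar2.1: D5 above B3
  R3 @ bar2.2: D5 above B3
  R3 @ bar2.3: D5 above B3
  R2 @ bar3.0: E3/B3 P5 -> F3/F4 P8 similar
  R7 @ bar3.0: B3->F4 leap 6st
  R2 @ bar4.0: F3/D4 M6 -> D3/A3 P5 similar
  R4 @ bar4.0: D3/C4 m7 untreated
  R4 @ bar5.0: C3/B3 M7 untreated
  R1 @ bar7.0: B2/B3 P8 -> D3/D4 P8 similar
  R8 @ bar7.0: penult P8 not 3rd/6th
  R2 @ bar8.0: D3/B3 M6 -> E3/E4 P8 similar
  R6 @ bar8.3: closes on m3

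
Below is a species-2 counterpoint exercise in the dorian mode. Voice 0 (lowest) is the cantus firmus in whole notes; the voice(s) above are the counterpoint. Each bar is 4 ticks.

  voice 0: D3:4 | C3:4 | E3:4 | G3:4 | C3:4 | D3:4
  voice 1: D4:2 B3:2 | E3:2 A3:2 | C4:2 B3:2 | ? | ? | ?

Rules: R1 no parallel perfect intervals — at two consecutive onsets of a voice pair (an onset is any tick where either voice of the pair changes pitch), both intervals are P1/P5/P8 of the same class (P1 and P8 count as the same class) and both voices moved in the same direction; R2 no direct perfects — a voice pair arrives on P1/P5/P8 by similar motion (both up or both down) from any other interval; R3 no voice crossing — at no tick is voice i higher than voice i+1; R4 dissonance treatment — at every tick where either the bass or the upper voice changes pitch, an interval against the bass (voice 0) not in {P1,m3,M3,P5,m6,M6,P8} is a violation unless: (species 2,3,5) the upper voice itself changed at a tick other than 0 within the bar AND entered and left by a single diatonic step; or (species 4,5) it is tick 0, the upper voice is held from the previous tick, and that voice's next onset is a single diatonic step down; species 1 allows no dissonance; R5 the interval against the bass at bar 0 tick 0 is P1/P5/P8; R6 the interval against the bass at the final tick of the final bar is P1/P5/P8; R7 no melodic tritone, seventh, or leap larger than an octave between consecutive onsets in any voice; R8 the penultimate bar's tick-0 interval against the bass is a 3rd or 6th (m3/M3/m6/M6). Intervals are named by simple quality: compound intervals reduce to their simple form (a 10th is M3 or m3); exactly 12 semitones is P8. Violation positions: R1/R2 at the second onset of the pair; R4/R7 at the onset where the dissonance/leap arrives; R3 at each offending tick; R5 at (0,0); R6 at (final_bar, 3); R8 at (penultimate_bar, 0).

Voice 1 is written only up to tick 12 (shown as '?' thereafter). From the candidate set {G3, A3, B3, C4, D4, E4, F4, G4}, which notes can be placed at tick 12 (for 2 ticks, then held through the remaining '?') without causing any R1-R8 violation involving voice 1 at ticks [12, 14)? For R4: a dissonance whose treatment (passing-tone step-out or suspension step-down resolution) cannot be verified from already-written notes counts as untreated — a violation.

G3: legal
A3: violates R4
B3: legal
C4: violates R4
D4: violates R1
E4: legal
F4: violates R4,R7
G4: violates R2

{B3, E4, G3}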